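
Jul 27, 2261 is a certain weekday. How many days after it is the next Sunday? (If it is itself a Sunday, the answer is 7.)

1

Jul 27, 2261 is a Saturday.
From Saturday to the next Sunday is 1 day.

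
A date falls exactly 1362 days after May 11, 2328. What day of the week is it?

Tuesday

May 11, 2328 is a Friday.
1362 mod 7 = 4, so 1362 days after a Friday is Friday + 4 = Tuesday.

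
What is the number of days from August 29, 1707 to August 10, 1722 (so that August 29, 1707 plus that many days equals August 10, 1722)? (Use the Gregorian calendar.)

5460

Aug 29, 1707 → Aug 29, 1708: 366 days (Feb 29, 1708 is in that span).
Aug 29, 1708 → Aug 29, 1709: 365 days.
Aug 29, 1709 → Aug 29, 1710: 365 days.
Aug 29, 1710 → Aug 29, 1711: 365 days.
Aug 29, 1711 → Aug 29, 1712: 366 days (Feb 29, 1712 is in that span).
Aug 29, 1712 → Aug 29, 1713: 365 days.
Aug 29, 1713 → Aug 29, 1714: 365 days.
Aug 29, 1714 → Aug 29, 1715: 365 days.
Aug 29, 1715 → Aug 29, 1716: 366 days (Feb 29, 1716 is in that span).
Aug 29, 1716 → Aug 29, 1717: 365 days.
Aug 29, 1717 → Aug 29, 1718: 365 days.
Aug 29, 1718 → Aug 29, 1719: 365 days.
Aug 29, 1719 → Aug 29, 1720: 366 days (Feb 29, 1720 is in that span).
Aug 29, 1720 → Aug 29, 1721: 365 days.
Aug 29, 1721 → Sep 29, 1721: 31 days (August has 31).
Sep 29, 1721 → Oct 29, 1721: 30 days (September has 30).
Oct 29, 1721 → Nov 29, 1721: 31 days (October has 31).
Nov 29, 1721 → Dec 29, 1721: 30 days (November has 30).
Dec 29, 1721 → Jan 29, 1722: 31 days (December has 31).
Jan 29, 1722 → Feb 28, 1722: 30 days (January has 31).
Feb 28, 1722 → Mar 28, 1722: 28 days (February has 28).
Mar 28, 1722 → Apr 28, 1722: 31 days (March has 31).
Apr 28, 1722 → May 28, 1722: 30 days (April has 30).
May 28, 1722 → Jun 28, 1722: 31 days (May has 31).
Jun 28, 1722 → Jul 28, 1722: 30 days (June has 30).
Jul 28, 1722 → Aug 10, 1722: 13 days.
Total: 5460 days.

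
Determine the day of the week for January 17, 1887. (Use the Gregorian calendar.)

Doomsday rule: the anchor day for the 1800s is Friday. For year 87: 87÷12 = 7 r 3, and 3÷4 = 0, so 7+3+0 = 10.
Friday + 10 ≡ Monday — that's 1887's doomsday.
In January the doomsday date is Jan 3 (1887 is not a leap year).
Jan 17 is 14 days after Jan 3; 14 mod 7 = 0, so Monday + 0 = Monday.

Monday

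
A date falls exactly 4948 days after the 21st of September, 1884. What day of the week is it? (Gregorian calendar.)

Sep 21, 1884 is a Sunday.
4948 mod 7 = 6, so 4948 days after a Sunday is Sunday + 6 = Saturday.

Saturday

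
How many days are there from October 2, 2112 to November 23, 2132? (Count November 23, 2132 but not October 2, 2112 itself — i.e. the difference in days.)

7357

Oct 2, 2112 → Oct 2, 2113: 365 days.
Oct 2, 2113 → Oct 2, 2114: 365 days.
Oct 2, 2114 → Oct 2, 2115: 365 days.
Oct 2, 2115 → Oct 2, 2116: 366 days (Feb 29, 2116 is in that span).
Oct 2, 2116 → Oct 2, 2117: 365 days.
Oct 2, 2117 → Oct 2, 2118: 365 days.
Oct 2, 2118 → Oct 2, 2119: 365 days.
Oct 2, 2119 → Oct 2, 2120: 366 days (Feb 29, 2120 is in that span).
Oct 2, 2120 → Oct 2, 2121: 365 days.
Oct 2, 2121 → Oct 2, 2122: 365 days.
Oct 2, 2122 → Oct 2, 2123: 365 days.
Oct 2, 2123 → Oct 2, 2124: 366 days (Feb 29, 2124 is in that span).
Oct 2, 2124 → Oct 2, 2125: 365 days.
Oct 2, 2125 → Oct 2, 2126: 365 days.
Oct 2, 2126 → Oct 2, 2127: 365 days.
Oct 2, 2127 → Oct 2, 2128: 366 days (Feb 29, 2128 is in that span).
Oct 2, 2128 → Oct 2, 2129: 365 days.
Oct 2, 2129 → Oct 2, 2130: 365 days.
Oct 2, 2130 → Oct 2, 2131: 365 days.
Oct 2, 2131 → Oct 2, 2132: 366 days (Feb 29, 2132 is in that span).
Oct 2, 2132 → Nov 2, 2132: 31 days (October has 31).
Nov 2, 2132 → Nov 23, 2132: 21 days.
Total: 7357 days.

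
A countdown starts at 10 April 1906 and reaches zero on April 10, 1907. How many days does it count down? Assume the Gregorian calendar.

365

Apr 10, 1906 → May 10, 1906: 30 days (April has 30).
May 10, 1906 → Jun 10, 1906: 31 days (May has 31).
Jun 10, 1906 → Jul 10, 1906: 30 days (June has 30).
Jul 10, 1906 → Aug 10, 1906: 31 days (July has 31).
Aug 10, 1906 → Sep 10, 1906: 31 days (August has 31).
Sep 10, 1906 → Oct 10, 1906: 30 days (September has 30).
Oct 10, 1906 → Nov 10, 1906: 31 days (October has 31).
Nov 10, 1906 → Dec 10, 1906: 30 days (November has 30).
Dec 10, 1906 → Jan 10, 1907: 31 days (December has 31).
Jan 10, 1907 → Feb 10, 1907: 31 days (January has 31).
Feb 10, 1907 → Mar 10, 1907: 28 days (February has 28).
Mar 10, 1907 → Apr 10, 1907: 31 days.
Total: 365 days.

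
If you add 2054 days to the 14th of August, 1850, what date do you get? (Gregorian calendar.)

March 29, 1856

+365 (one year) → Aug 14, 1851 (1689 left).
+366 (one year; includes Feb 29, 1852) → Aug 14, 1852 (1323 left).
+365 (one year) → Aug 14, 1853 (958 left).
+365 (one year) → Aug 14, 1854 (593 left).
+365 (one year) → Aug 14, 1855 (228 left).
Aug has 31 days: +18 → Sep 1, 1855 (210 left).
Sep has 30 days: +30 → Oct 1, 1855 (180 left).
Oct has 31 days: +31 → Nov 1, 1855 (149 left).
Nov has 30 days: +30 → Dec 1, 1855 (119 left).
Dec has 31 days: +31 → Jan 1, 1856 (88 left).
Jan has 31 days: +31 → Feb 1, 1856 (57 left).
Feb has 29 days: +29 → Mar 1, 1856 (28 left).
+28 → Mar 29, 1856.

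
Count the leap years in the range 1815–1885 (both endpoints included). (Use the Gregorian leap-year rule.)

18

Multiples of 4 in [1815,1885]: 18.
Of those, multiples of 100: 0 (not leap unless ÷400).
Multiples of 400: 0.
Leap years = 18 − 0 + 0 = 18.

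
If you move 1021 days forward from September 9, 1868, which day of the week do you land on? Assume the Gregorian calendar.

First find the weekday of Sep 9, 1868. Doomsday rule: the anchor day for the 1800s is Friday. For year 68: 68÷12 = 5 r 8, and 8÷4 = 2, so 5+8+2 = 15.
Friday + 15 ≡ Saturday — that's 1868's doomsday.
In September the doomsday date is Sep 5.
Sep 9 is 4 days after Sep 5; 4 mod 7 = 4, so Saturday + 4 = Wednesday.
1021 mod 7 = 6, so 1021 days after a Wednesday is Wednesday + 6 = Tuesday.

Tuesday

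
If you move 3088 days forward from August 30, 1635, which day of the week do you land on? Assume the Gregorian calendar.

Aug 30, 1635 is a Thursday.
3088 mod 7 = 1, so 3088 days after a Thursday is Thursday + 1 = Friday.

Friday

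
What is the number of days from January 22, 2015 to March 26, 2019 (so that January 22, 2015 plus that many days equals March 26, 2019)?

1524

Jan 22, 2015 → Jan 22, 2016: 365 days.
Jan 22, 2016 → Jan 22, 2017: 366 days (Feb 29, 2016 is in that span).
Jan 22, 2017 → Jan 22, 2018: 365 days.
Jan 22, 2018 → Jan 22, 2019: 365 days.
Jan 22, 2019 → Feb 22, 2019: 31 days (January has 31).
Feb 22, 2019 → Mar 22, 2019: 28 days (February has 28).
Mar 22, 2019 → Mar 26, 2019: 4 days.
Total: 1524 days.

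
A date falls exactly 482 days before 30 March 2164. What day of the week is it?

Mar 30, 2164 is a Friday.
482 mod 7 = 6, so 482 days before a Friday is Friday − 6 = Saturday.

Saturday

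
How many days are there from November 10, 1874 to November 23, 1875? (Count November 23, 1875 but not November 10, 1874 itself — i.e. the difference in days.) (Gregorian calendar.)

Nov 10, 1874 → Dec 10, 1874: 30 days (November has 30).
Dec 10, 1874 → Jan 10, 1875: 31 days (December has 31).
Jan 10, 1875 → Feb 10, 1875: 31 days (January has 31).
Feb 10, 1875 → Mar 10, 1875: 28 days (February has 28).
Mar 10, 1875 → Apr 10, 1875: 31 days (March has 31).
Apr 10, 1875 → May 10, 1875: 30 days (April has 30).
May 10, 1875 → Jun 10, 1875: 31 days (May has 31).
Jun 10, 1875 → Jul 10, 1875: 30 days (June has 30).
Jul 10, 1875 → Aug 10, 1875: 31 days (July has 31).
Aug 10, 1875 → Sep 10, 1875: 31 days (August has 31).
Sep 10, 1875 → Oct 10, 1875: 30 days (September has 30).
Oct 10, 1875 → Nov 10, 1875: 31 days (October has 31).
Nov 10, 1875 → Nov 23, 1875: 13 days.
Total: 378 days.

378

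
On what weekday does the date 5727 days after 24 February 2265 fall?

Saturday

Feb 24, 2265 is a Friday.
5727 mod 7 = 1, so 5727 days after a Friday is Friday + 1 = Saturday.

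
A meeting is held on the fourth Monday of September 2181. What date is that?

September 24, 2181

September 1, 2181 is a Saturday.
The first Monday is therefore September 3 (2 days later).
The fourth Monday is 3 + 3×7 = September 24.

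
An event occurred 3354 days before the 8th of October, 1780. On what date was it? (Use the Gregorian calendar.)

August 3, 1771

−366 (one year; includes Feb 29, 1780) → Oct 8, 1779 (2988 left).
−365 (one year) → Oct 8, 1778 (2623 left).
−365 (one year) → Oct 8, 1777 (2258 left).
−365 (one year) → Oct 8, 1776 (1893 left).
−366 (one year; includes Feb 29, 1776) → Oct 8, 1775 (1527 left).
−365 (one year) → Oct 8, 1774 (1162 left).
−365 (one year) → Oct 8, 1773 (797 left).
−365 (one year) → Oct 8, 1772 (432 left).
−366 (one year; includes Feb 29, 1772) → Oct 8, 1771 (66 left).
−8 → Sep 30, 1771 (end of Sep, 30 days; 58 left).
−30 → Aug 31, 1771 (end of Aug, 31 days; 28 left).
−28 → Aug 3, 1771.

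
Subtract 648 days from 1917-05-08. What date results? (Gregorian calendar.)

−365 (one year) → May 8, 1916 (283 left).
−8 → Apr 30, 1916 (end of Apr, 30 days; 275 left).
−30 → Mar 31, 1916 (end of Mar, 31 days; 245 left).
−31 → Feb 29, 1916 (end of Feb, 29 days; 214 left).
−29 → Jan 31, 1916 (end of Jan, 31 days; 185 left).
−31 → Dec 31, 1915 (end of Dec, 31 days; 154 left).
−31 → Nov 30, 1915 (end of Nov, 30 days; 123 left).
−30 → Oct 31, 1915 (end of Oct, 31 days; 93 left).
−31 → Sep 30, 1915 (end of Sep, 30 days; 62 left).
−30 → Aug 31, 1915 (end of Aug, 31 days; 32 left).
−31 → Jul 31, 1915 (end of Jul, 31 days; 1 left).
−1 → Jul 30, 1915.

July 30, 1915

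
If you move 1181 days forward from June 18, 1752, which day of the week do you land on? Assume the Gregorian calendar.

First find the weekday of Jun 18, 1752. Doomsday rule: the anchor day for the 1700s is Sunday. For year 52: 52÷12 = 4 r 4, and 4÷4 = 1, so 4+4+1 = 9.
Sunday + 9 ≡ Tuesday — that's 1752's doomsday.
In June the doomsday date is Jun 6.
Jun 18 is 12 days after Jun 6; 12 mod 7 = 5, so Tuesday + 5 = Sunday.
1181 mod 7 = 5, so 1181 days after a Sunday is Sunday + 5 = Friday.

Friday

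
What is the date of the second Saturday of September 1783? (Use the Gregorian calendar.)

September 1, 1783 is a Monday.
The first Saturday is therefore September 6 (5 days later).
The second Saturday is 6 + 1×7 = September 13.

September 13, 1783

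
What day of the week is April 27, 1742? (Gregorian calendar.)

Friday

Doomsday rule: the anchor day for the 1700s is Sunday. For year 42: 42÷12 = 3 r 6, and 6÷4 = 1, so 3+6+1 = 10.
Sunday + 10 ≡ Wednesday — that's 1742's doomsday.
In April the doomsday date is Apr 4.
Apr 27 is 23 days after Apr 4; 23 mod 7 = 2, so Wednesday + 2 = Friday.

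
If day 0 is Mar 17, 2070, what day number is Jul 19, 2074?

1585

Mar 17, 2070 → Mar 17, 2071: 365 days.
Mar 17, 2071 → Mar 17, 2072: 366 days (Feb 29, 2072 is in that span).
Mar 17, 2072 → Mar 17, 2073: 365 days.
Mar 17, 2073 → Mar 17, 2074: 365 days.
Mar 17, 2074 → Apr 17, 2074: 31 days (March has 31).
Apr 17, 2074 → May 17, 2074: 30 days (April has 30).
May 17, 2074 → Jun 17, 2074: 31 days (May has 31).
Jun 17, 2074 → Jul 17, 2074: 30 days (June has 30).
Jul 17, 2074 → Jul 19, 2074: 2 days.
Total: 1585 days.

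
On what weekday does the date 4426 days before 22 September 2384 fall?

Thursday

Sep 22, 2384 is a Saturday.
4426 mod 7 = 2, so 4426 days before a Saturday is Saturday − 2 = Thursday.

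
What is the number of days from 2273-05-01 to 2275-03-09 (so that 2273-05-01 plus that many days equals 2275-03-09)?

May 1, 2273 → May 1, 2274: 365 days.
May 1, 2274 → Jun 1, 2274: 31 days (May has 31).
Jun 1, 2274 → Jul 1, 2274: 30 days (June has 30).
Jul 1, 2274 → Aug 1, 2274: 31 days (July has 31).
Aug 1, 2274 → Sep 1, 2274: 31 days (August has 31).
Sep 1, 2274 → Oct 1, 2274: 30 days (September has 30).
Oct 1, 2274 → Nov 1, 2274: 31 days (October has 31).
Nov 1, 2274 → Dec 1, 2274: 30 days (November has 30).
Dec 1, 2274 → Jan 1, 2275: 31 days (December has 31).
Jan 1, 2275 → Feb 1, 2275: 31 days (January has 31).
Feb 1, 2275 → Mar 1, 2275: 28 days (February has 28).
Mar 1, 2275 → Mar 9, 2275: 8 days.
Total: 677 days.

677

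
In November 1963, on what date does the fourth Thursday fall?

November 1, 1963 is a Friday.
The first Thursday is therefore November 7 (6 days later).
The fourth Thursday is 7 + 3×7 = November 28.

November 28, 1963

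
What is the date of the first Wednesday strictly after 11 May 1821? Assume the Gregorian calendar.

May 16, 1821

May 11, 1821 is a Friday.
From Friday to the next Wednesday is 5 days.
May 11, 1821 + 5 = May 16, 1821.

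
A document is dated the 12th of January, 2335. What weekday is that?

Doomsday rule: the anchor day for the 2300s is Wednesday. For year 35: 35÷12 = 2 r 11, and 11÷4 = 2, so 2+11+2 = 15.
Wednesday + 15 ≡ Thursday — that's 2335's doomsday.
In January the doomsday date is Jan 3 (2335 is not a leap year).
Jan 12 is 9 days after Jan 3; 9 mod 7 = 2, so Thursday + 2 = Saturday.

Saturday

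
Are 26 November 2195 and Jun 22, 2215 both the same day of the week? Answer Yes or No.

Yes

From Nov 26, 2195 to Jun 22, 2215 is 7147 days.
7147 mod 7 = 0, so they are the same weekday.
(Nov 26, 2195 is a Thursday; Jun 22, 2215 is a Thursday.)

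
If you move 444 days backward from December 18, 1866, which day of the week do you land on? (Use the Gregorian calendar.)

First find the weekday of Dec 18, 1866. Doomsday rule: the anchor day for the 1800s is Friday. For year 66: 66÷12 = 5 r 6, and 6÷4 = 1, so 5+6+1 = 12.
Friday + 12 ≡ Wednesday — that's 1866's doomsday.
In December the doomsday date is Dec 12.
Dec 18 is 6 days after Dec 12; 6 mod 7 = 6, so Wednesday + 6 = Tuesday.
444 mod 7 = 3, so 444 days before a Tuesday is Tuesday − 3 = Saturday.

Saturday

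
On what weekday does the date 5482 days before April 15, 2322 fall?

Friday

Apr 15, 2322 is a Saturday.
5482 mod 7 = 1, so 5482 days before a Saturday is Saturday − 1 = Friday.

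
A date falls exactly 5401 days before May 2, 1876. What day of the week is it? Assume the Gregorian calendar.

May 2, 1876 is a Tuesday.
5401 mod 7 = 4, so 5401 days before a Tuesday is Tuesday − 4 = Friday.

Friday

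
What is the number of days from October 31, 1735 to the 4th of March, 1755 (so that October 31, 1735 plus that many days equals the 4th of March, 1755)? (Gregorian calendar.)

Oct 31, 1735 → Oct 31, 1736: 366 days (Feb 29, 1736 is in that span).
Oct 31, 1736 → Oct 31, 1737: 365 days.
Oct 31, 1737 → Oct 31, 1738: 365 days.
Oct 31, 1738 → Oct 31, 1739: 365 days.
Oct 31, 1739 → Oct 31, 1740: 366 days (Feb 29, 1740 is in that span).
Oct 31, 1740 → Oct 31, 1741: 365 days.
Oct 31, 1741 → Oct 31, 1742: 365 days.
Oct 31, 1742 → Oct 31, 1743: 365 days.
Oct 31, 1743 → Oct 31, 1744: 366 days (Feb 29, 1744 is in that span).
Oct 31, 1744 → Oct 31, 1745: 365 days.
Oct 31, 1745 → Oct 31, 1746: 365 days.
Oct 31, 1746 → Oct 31, 1747: 365 days.
Oct 31, 1747 → Oct 31, 1748: 366 days (Feb 29, 1748 is in that span).
Oct 31, 1748 → Oct 31, 1749: 365 days.
Oct 31, 1749 → Oct 31, 1750: 365 days.
Oct 31, 1750 → Oct 31, 1751: 365 days.
Oct 31, 1751 → Oct 31, 1752: 366 days (Feb 29, 1752 is in that span).
Oct 31, 1752 → Oct 31, 1753: 365 days.
Oct 31, 1753 → Oct 31, 1754: 365 days.
Oct 31, 1754 → Nov 30, 1754: 30 days (October has 31).
Nov 30, 1754 → Dec 30, 1754: 30 days (November has 30).
Dec 30, 1754 → Jan 30, 1755: 31 days (December has 31).
Jan 30, 1755 → Feb 28, 1755: 29 days (January has 31).
Feb 28, 1755 → Mar 4, 1755: 4 days.
Total: 7064 days.

7064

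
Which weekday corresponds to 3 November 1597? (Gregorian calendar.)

Monday

Doomsday rule: the anchor day for the 1500s is Wednesday. For year 97: 97÷12 = 8 r 1, and 1÷4 = 0, so 8+1+0 = 9.
Wednesday + 9 ≡ Friday — that's 1597's doomsday.
In November the doomsday date is Nov 7.
Nov 3 is 4 days before Nov 7; 4 mod 7 = 4, so Friday − 4 = Monday.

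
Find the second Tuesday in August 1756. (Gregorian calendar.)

August 10, 1756

August 1, 1756 is a Sunday.
The first Tuesday is therefore August 3 (2 days later).
The second Tuesday is 3 + 1×7 = August 10.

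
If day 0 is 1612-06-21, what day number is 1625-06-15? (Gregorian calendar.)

Jun 21, 1612 → Jun 21, 1613: 365 days.
Jun 21, 1613 → Jun 21, 1614: 365 days.
Jun 21, 1614 → Jun 21, 1615: 365 days.
Jun 21, 1615 → Jun 21, 1616: 366 days (Feb 29, 1616 is in that span).
Jun 21, 1616 → Jun 21, 1617: 365 days.
Jun 21, 1617 → Jun 21, 1618: 365 days.
Jun 21, 1618 → Jun 21, 1619: 365 days.
Jun 21, 1619 → Jun 21, 1620: 366 days (Feb 29, 1620 is in that span).
Jun 21, 1620 → Jun 21, 1621: 365 days.
Jun 21, 1621 → Jun 21, 1622: 365 days.
Jun 21, 1622 → Jun 21, 1623: 365 days.
Jun 21, 1623 → Jun 21, 1624: 366 days (Feb 29, 1624 is in that span).
Jun 21, 1624 → Jul 21, 1624: 30 days (June has 30).
Jul 21, 1624 → Aug 21, 1624: 31 days (July has 31).
Aug 21, 1624 → Sep 21, 1624: 31 days (August has 31).
Sep 21, 1624 → Oct 21, 1624: 30 days (September has 30).
Oct 21, 1624 → Nov 21, 1624: 31 days (October has 31).
Nov 21, 1624 → Dec 21, 1624: 30 days (November has 30).
Dec 21, 1624 → Jan 21, 1625: 31 days (December has 31).
Jan 21, 1625 → Feb 21, 1625: 31 days (January has 31).
Feb 21, 1625 → Mar 21, 1625: 28 days (February has 28).
Mar 21, 1625 → Apr 21, 1625: 31 days (March has 31).
Apr 21, 1625 → May 21, 1625: 30 days (April has 30).
May 21, 1625 → Jun 15, 1625: 25 days.
Total: 4742 days.

4742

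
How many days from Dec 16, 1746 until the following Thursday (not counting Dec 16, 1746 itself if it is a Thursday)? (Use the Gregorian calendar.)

6

Dec 16, 1746 is a Friday.
From Friday to the next Thursday is 6 days.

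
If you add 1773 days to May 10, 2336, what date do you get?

+365 (one year) → May 10, 2337 (1408 left).
+365 (one year) → May 10, 2338 (1043 left).
+365 (one year) → May 10, 2339 (678 left).
+366 (one year; includes Feb 29, 2340) → May 10, 2340 (312 left).
May has 31 days: +22 → Jun 1, 2340 (290 left).
Jun has 30 days: +30 → Jul 1, 2340 (260 left).
Jul has 31 days: +31 → Aug 1, 2340 (229 left).
Aug has 31 days: +31 → Sep 1, 2340 (198 left).
Sep has 30 days: +30 → Oct 1, 2340 (168 left).
Oct has 31 days: +31 → Nov 1, 2340 (137 left).
Nov has 30 days: +30 → Dec 1, 2340 (107 left).
Dec has 31 days: +31 → Jan 1, 2341 (76 left).
Jan has 31 days: +31 → Feb 1, 2341 (45 left).
Feb has 28 days: +28 → Mar 1, 2341 (17 left).
+17 → Mar 18, 2341.

March 18, 2341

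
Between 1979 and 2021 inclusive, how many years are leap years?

11

Multiples of 4 in [1979,2021]: 11.
Of those, multiples of 100: 1 (not leap unless ÷400).
Multiples of 400: 1.
Leap years = 11 − 1 + 1 = 11.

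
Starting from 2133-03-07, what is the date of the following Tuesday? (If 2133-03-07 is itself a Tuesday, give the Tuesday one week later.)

Mar 7, 2133 is a Saturday.
From Saturday to the next Tuesday is 3 days.
Mar 7, 2133 + 3 = Mar 10, 2133.

March 10, 2133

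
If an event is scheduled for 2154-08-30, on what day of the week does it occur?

Doomsday rule: the anchor day for the 2100s is Sunday. For year 54: 54÷12 = 4 r 6, and 6÷4 = 1, so 4+6+1 = 11.
Sunday + 11 ≡ Thursday — that's 2154's doomsday.
In August the doomsday date is Aug 8.
Aug 30 is 22 days after Aug 8; 22 mod 7 = 1, so Thursday + 1 = Friday.

Friday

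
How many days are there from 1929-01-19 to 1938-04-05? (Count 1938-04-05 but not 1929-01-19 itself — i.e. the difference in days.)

Jan 19, 1929 → Jan 19, 1930: 365 days.
Jan 19, 1930 → Jan 19, 1931: 365 days.
Jan 19, 1931 → Jan 19, 1932: 365 days.
Jan 19, 1932 → Jan 19, 1933: 366 days (Feb 29, 1932 is in that span).
Jan 19, 1933 → Jan 19, 1934: 365 days.
Jan 19, 1934 → Jan 19, 1935: 365 days.
Jan 19, 1935 → Jan 19, 1936: 365 days.
Jan 19, 1936 → Jan 19, 1937: 366 days (Feb 29, 1936 is in that span).
Jan 19, 1937 → Jan 19, 1938: 365 days.
Jan 19, 1938 → Feb 19, 1938: 31 days (January has 31).
Feb 19, 1938 → Mar 19, 1938: 28 days (February has 28).
Mar 19, 1938 → Apr 5, 1938: 17 days.
Total: 3363 days.

3363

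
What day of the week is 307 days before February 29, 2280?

Monday

First find the weekday of Feb 29, 2280. Doomsday rule: the anchor day for the 2200s is Friday. For year 80: 80÷12 = 6 r 8, and 8÷4 = 2, so 6+8+2 = 16.
Friday + 16 ≡ Sunday — that's 2280's doomsday.
In February the doomsday date is Feb 29 (2280 is a leap year (divisible by 4)).
Feb 29 is the doomsday itself: Sunday.
307 mod 7 = 6, so 307 days before a Sunday is Sunday − 6 = Monday.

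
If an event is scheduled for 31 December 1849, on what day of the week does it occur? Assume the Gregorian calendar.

Monday

Doomsday rule: the anchor day for the 1800s is Friday. For year 49: 49÷12 = 4 r 1, and 1÷4 = 0, so 4+1+0 = 5.
Friday + 5 ≡ Wednesday — that's 1849's doomsday.
In December the doomsday date is Dec 12.
Dec 31 is 19 days after Dec 12; 19 mod 7 = 5, so Wednesday + 5 = Monday.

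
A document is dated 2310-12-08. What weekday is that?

Doomsday rule: the anchor day for the 2300s is Wednesday. For year 10: 10÷12 = 0 r 10, and 10÷4 = 2, so 0+10+2 = 12.
Wednesday + 12 ≡ Monday — that's 2310's doomsday.
In December the doomsday date is Dec 12.
Dec 8 is 4 days before Dec 12; 4 mod 7 = 4, so Monday − 4 = Thursday.

Thursday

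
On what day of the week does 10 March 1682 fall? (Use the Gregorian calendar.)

Doomsday rule: the anchor day for the 1600s is Tuesday. For year 82: 82÷12 = 6 r 10, and 10÷4 = 2, so 6+10+2 = 18.
Tuesday + 18 ≡ Saturday — that's 1682's doomsday.
In March the doomsday date is Mar 14.
Mar 10 is 4 days before Mar 14; 4 mod 7 = 4, so Saturday − 4 = Tuesday.

Tuesday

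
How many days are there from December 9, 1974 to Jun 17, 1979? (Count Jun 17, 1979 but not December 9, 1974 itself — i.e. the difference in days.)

1651

Dec 9, 1974 → Dec 9, 1975: 365 days.
Dec 9, 1975 → Dec 9, 1976: 366 days (Feb 29, 1976 is in that span).
Dec 9, 1976 → Dec 9, 1977: 365 days.
Dec 9, 1977 → Dec 9, 1978: 365 days.
Dec 9, 1978 → Jan 9, 1979: 31 days (December has 31).
Jan 9, 1979 → Feb 9, 1979: 31 days (January has 31).
Feb 9, 1979 → Mar 9, 1979: 28 days (February has 28).
Mar 9, 1979 → Apr 9, 1979: 31 days (March has 31).
Apr 9, 1979 → May 9, 1979: 30 days (April has 30).
May 9, 1979 → Jun 9, 1979: 31 days (May has 31).
Jun 9, 1979 → Jun 17, 1979: 8 days.
Total: 1651 days.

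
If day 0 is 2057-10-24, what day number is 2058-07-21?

270

Oct 24, 2057 → Nov 24, 2057: 31 days (October has 31).
Nov 24, 2057 → Dec 24, 2057: 30 days (November has 30).
Dec 24, 2057 → Jan 24, 2058: 31 days (December has 31).
Jan 24, 2058 → Feb 24, 2058: 31 days (January has 31).
Feb 24, 2058 → Mar 24, 2058: 28 days (February has 28).
Mar 24, 2058 → Apr 24, 2058: 31 days (March has 31).
Apr 24, 2058 → May 24, 2058: 30 days (April has 30).
May 24, 2058 → Jun 24, 2058: 31 days (May has 31).
Jun 24, 2058 → Jul 21, 2058: 27 days.
Total: 270 days.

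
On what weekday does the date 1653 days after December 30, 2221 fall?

First find the weekday of Dec 30, 2221. Doomsday rule: the anchor day for the 2200s is Friday. For year 21: 21÷12 = 1 r 9, and 9÷4 = 2, so 1+9+2 = 12.
Friday + 12 ≡ Wednesday — that's 2221's doomsday.
In December the doomsday date is Dec 12.
Dec 30 is 18 days after Dec 12; 18 mod 7 = 4, so Wednesday + 4 = Sunday.
1653 mod 7 = 1, so 1653 days after a Sunday is Sunday + 1 = Monday.

Monday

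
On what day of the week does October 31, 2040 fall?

Wednesday

Doomsday rule: the anchor day for the 2000s is Tuesday. For year 40: 40÷12 = 3 r 4, and 4÷4 = 1, so 3+4+1 = 8.
Tuesday + 8 ≡ Wednesday — that's 2040's doomsday.
In October the doomsday date is Oct 10.
Oct 31 is 21 days after Oct 10; 21 mod 7 = 0, so Wednesday + 0 = Wednesday.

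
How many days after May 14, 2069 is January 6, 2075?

2063

May 14, 2069 → May 14, 2070: 365 days.
May 14, 2070 → May 14, 2071: 365 days.
May 14, 2071 → May 14, 2072: 366 days (Feb 29, 2072 is in that span).
May 14, 2072 → May 14, 2073: 365 days.
May 14, 2073 → May 14, 2074: 365 days.
May 14, 2074 → Jun 14, 2074: 31 days (May has 31).
Jun 14, 2074 → Jul 14, 2074: 30 days (June has 30).
Jul 14, 2074 → Aug 14, 2074: 31 days (July has 31).
Aug 14, 2074 → Sep 14, 2074: 31 days (August has 31).
Sep 14, 2074 → Oct 14, 2074: 30 days (September has 30).
Oct 14, 2074 → Nov 14, 2074: 31 days (October has 31).
Nov 14, 2074 → Dec 14, 2074: 30 days (November has 30).
Dec 14, 2074 → Jan 6, 2075: 23 days.
Total: 2063 days.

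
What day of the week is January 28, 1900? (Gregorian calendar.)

Sunday

Doomsday rule: the anchor day for the 1900s is Wednesday. For year 00: 0÷12 = 0 r 0, and 0÷4 = 0, so 0+0+0 = 0.
Wednesday + 0 ≡ Wednesday — that's 1900's doomsday.
In January the doomsday date is Jan 3 (1900 is not a leap year (divisible by 100 but not 400)).
Jan 28 is 25 days after Jan 3; 25 mod 7 = 4, so Wednesday + 4 = Sunday.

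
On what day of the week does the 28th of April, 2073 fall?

Friday

Doomsday rule: the anchor day for the 2000s is Tuesday. For year 73: 73÷12 = 6 r 1, and 1÷4 = 0, so 6+1+0 = 7.
Tuesday + 7 ≡ Tuesday — that's 2073's doomsday.
In April the doomsday date is Apr 4.
Apr 28 is 24 days after Apr 4; 24 mod 7 = 3, so Tuesday + 3 = Friday.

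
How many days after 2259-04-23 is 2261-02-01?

Apr 23, 2259 → Apr 23, 2260: 366 days (Feb 29, 2260 is in that span).
Apr 23, 2260 → May 23, 2260: 30 days (April has 30).
May 23, 2260 → Jun 23, 2260: 31 days (May has 31).
Jun 23, 2260 → Jul 23, 2260: 30 days (June has 30).
Jul 23, 2260 → Aug 23, 2260: 31 days (July has 31).
Aug 23, 2260 → Sep 23, 2260: 31 days (August has 31).
Sep 23, 2260 → Oct 23, 2260: 30 days (September has 30).
Oct 23, 2260 → Nov 23, 2260: 31 days (October has 31).
Nov 23, 2260 → Dec 23, 2260: 30 days (November has 30).
Dec 23, 2260 → Jan 23, 2261: 31 days (December has 31).
Jan 23, 2261 → Feb 1, 2261: 9 days.
Total: 650 days.

650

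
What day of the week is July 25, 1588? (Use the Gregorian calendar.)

Monday

Doomsday rule: the anchor day for the 1500s is Wednesday. For year 88: 88÷12 = 7 r 4, and 4÷4 = 1, so 7+4+1 = 12.
Wednesday + 12 ≡ Monday — that's 1588's doomsday.
In July the doomsday date is Jul 11.
Jul 25 is 14 days after Jul 11; 14 mod 7 = 0, so Monday + 0 = Monday.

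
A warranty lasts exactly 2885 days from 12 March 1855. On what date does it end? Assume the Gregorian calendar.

+366 (one year; includes Feb 29, 1856) → Mar 12, 1856 (2519 left).
+365 (one year) → Mar 12, 1857 (2154 left).
+365 (one year) → Mar 12, 1858 (1789 left).
+365 (one year) → Mar 12, 1859 (1424 left).
+366 (one year; includes Feb 29, 1860) → Mar 12, 1860 (1058 left).
+365 (one year) → Mar 12, 1861 (693 left).
+365 (one year) → Mar 12, 1862 (328 left).
Mar has 31 days: +20 → Apr 1, 1862 (308 left).
Apr has 30 days: +30 → May 1, 1862 (278 left).
May has 31 days: +31 → Jun 1, 1862 (247 left).
Jun has 30 days: +30 → Jul 1, 1862 (217 left).
Jul has 31 days: +31 → Aug 1, 1862 (186 left).
Aug has 31 days: +31 → Sep 1, 1862 (155 left).
Sep has 30 days: +30 → Oct 1, 1862 (125 left).
Oct has 31 days: +31 → Nov 1, 1862 (94 left).
Nov has 30 days: +30 → Dec 1, 1862 (64 left).
Dec has 31 days: +31 → Jan 1, 1863 (33 left).
Jan has 31 days: +31 → Feb 1, 1863 (2 left).
+2 → Feb 3, 1863.

February 3, 1863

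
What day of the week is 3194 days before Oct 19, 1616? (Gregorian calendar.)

Monday

First find the weekday of Oct 19, 1616. Doomsday rule: the anchor day for the 1600s is Tuesday. For year 16: 16÷12 = 1 r 4, and 4÷4 = 1, so 1+4+1 = 6.
Tuesday + 6 ≡ Monday — that's 1616's doomsday.
In October the doomsday date is Oct 10.
Oct 19 is 9 days after Oct 10; 9 mod 7 = 2, so Monday + 2 = Wednesday.
3194 mod 7 = 2, so 3194 days before a Wednesday is Wednesday − 2 = Monday.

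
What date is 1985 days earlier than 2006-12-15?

July 9, 2001

−365 (one year) → Dec 15, 2005 (1620 left).
−365 (one year) → Dec 15, 2004 (1255 left).
−366 (one year; includes Feb 29, 2004) → Dec 15, 2003 (889 left).
−365 (one year) → Dec 15, 2002 (524 left).
−365 (one year) → Dec 15, 2001 (159 left).
−15 → Nov 30, 2001 (end of Nov, 30 days; 144 left).
−30 → Oct 31, 2001 (end of Oct, 31 days; 114 left).
−31 → Sep 30, 2001 (end of Sep, 30 days; 83 left).
−30 → Aug 31, 2001 (end of Aug, 31 days; 53 left).
−31 → Jul 31, 2001 (end of Jul, 31 days; 22 left).
−22 → Jul 9, 2001.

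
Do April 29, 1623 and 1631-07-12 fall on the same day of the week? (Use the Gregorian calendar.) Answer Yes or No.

From Apr 29, 1623 to Jul 12, 1631 is 2996 days.
2996 mod 7 = 0, so they are the same weekday.
(Apr 29, 1623 is a Saturday; Jul 12, 1631 is a Saturday.)

Yes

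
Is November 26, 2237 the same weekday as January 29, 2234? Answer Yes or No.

No

From Jan 29, 2234 to Nov 26, 2237 is 1397 days.
1397 mod 7 = 4, so they are different weekdays.
(Jan 29, 2234 is a Wednesday; Nov 26, 2237 is a Sunday.)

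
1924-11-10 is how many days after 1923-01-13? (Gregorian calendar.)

667

Jan 13, 1923 → Jan 13, 1924: 365 days.
Jan 13, 1924 → Feb 13, 1924: 31 days (January has 31).
Feb 13, 1924 → Mar 13, 1924: 29 days (February has 29).
Mar 13, 1924 → Apr 13, 1924: 31 days (March has 31).
Apr 13, 1924 → May 13, 1924: 30 days (April has 30).
May 13, 1924 → Jun 13, 1924: 31 days (May has 31).
Jun 13, 1924 → Jul 13, 1924: 30 days (June has 30).
Jul 13, 1924 → Aug 13, 1924: 31 days (July has 31).
Aug 13, 1924 → Sep 13, 1924: 31 days (August has 31).
Sep 13, 1924 → Oct 13, 1924: 30 days (September has 30).
Oct 13, 1924 → Nov 10, 1924: 28 days.
Total: 667 days.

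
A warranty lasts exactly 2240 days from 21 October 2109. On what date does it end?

December 9, 2115

+365 (one year) → Oct 21, 2110 (1875 left).
+365 (one year) → Oct 21, 2111 (1510 left).
+366 (one year; includes Feb 29, 2112) → Oct 21, 2112 (1144 left).
+365 (one year) → Oct 21, 2113 (779 left).
+365 (one year) → Oct 21, 2114 (414 left).
+365 (one year) → Oct 21, 2115 (49 left).
Oct has 31 days: +11 → Nov 1, 2115 (38 left).
Nov has 30 days: +30 → Dec 1, 2115 (8 left).
+8 → Dec 9, 2115.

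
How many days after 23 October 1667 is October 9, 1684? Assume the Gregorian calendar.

Oct 23, 1667 → Oct 23, 1668: 366 days (Feb 29, 1668 is in that span).
Oct 23, 1668 → Oct 23, 1669: 365 days.
Oct 23, 1669 → Oct 23, 1670: 365 days.
Oct 23, 1670 → Oct 23, 1671: 365 days.
Oct 23, 1671 → Oct 23, 1672: 366 days (Feb 29, 1672 is in that span).
Oct 23, 1672 → Oct 23, 1673: 365 days.
Oct 23, 1673 → Oct 23, 1674: 365 days.
Oct 23, 1674 → Oct 23, 1675: 365 days.
Oct 23, 1675 → Oct 23, 1676: 366 days (Feb 29, 1676 is in that span).
Oct 23, 1676 → Oct 23, 1677: 365 days.
Oct 23, 1677 → Oct 23, 1678: 365 days.
Oct 23, 1678 → Oct 23, 1679: 365 days.
Oct 23, 1679 → Oct 23, 1680: 366 days (Feb 29, 1680 is in that span).
Oct 23, 1680 → Oct 23, 1681: 365 days.
Oct 23, 1681 → Oct 23, 1682: 365 days.
Oct 23, 1682 → Oct 23, 1683: 365 days.
Oct 23, 1683 → Nov 23, 1683: 31 days (October has 31).
Nov 23, 1683 → Dec 23, 1683: 30 days (November has 30).
Dec 23, 1683 → Jan 23, 1684: 31 days (December has 31).
Jan 23, 1684 → Feb 23, 1684: 31 days (January has 31).
Feb 23, 1684 → Mar 23, 1684: 29 days (February has 29).
Mar 23, 1684 → Apr 23, 1684: 31 days (March has 31).
Apr 23, 1684 → May 23, 1684: 30 days (April has 30).
May 23, 1684 → Jun 23, 1684: 31 days (May has 31).
Jun 23, 1684 → Jul 23, 1684: 30 days (June has 30).
Jul 23, 1684 → Aug 23, 1684: 31 days (July has 31).
Aug 23, 1684 → Sep 23, 1684: 31 days (August has 31).
Sep 23, 1684 → Oct 9, 1684: 16 days.
Total: 6196 days.

6196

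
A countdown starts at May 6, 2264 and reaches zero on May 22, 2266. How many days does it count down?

May 6, 2264 → May 6, 2265: 365 days.
May 6, 2265 → Jun 6, 2265: 31 days (May has 31).
Jun 6, 2265 → Jul 6, 2265: 30 days (June has 30).
Jul 6, 2265 → Aug 6, 2265: 31 days (July has 31).
Aug 6, 2265 → Sep 6, 2265: 31 days (August has 31).
Sep 6, 2265 → Oct 6, 2265: 30 days (September has 30).
Oct 6, 2265 → Nov 6, 2265: 31 days (October has 31).
Nov 6, 2265 → Dec 6, 2265: 30 days (November has 30).
Dec 6, 2265 → Jan 6, 2266: 31 days (December has 31).
Jan 6, 2266 → Feb 6, 2266: 31 days (January has 31).
Feb 6, 2266 → Mar 6, 2266: 28 days (February has 28).
Mar 6, 2266 → Apr 6, 2266: 31 days (March has 31).
Apr 6, 2266 → May 6, 2266: 30 days (April has 30).
May 6, 2266 → May 22, 2266: 16 days.
Total: 746 days.

746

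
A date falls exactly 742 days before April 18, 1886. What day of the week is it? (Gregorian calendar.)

Sunday

First find the weekday of Apr 18, 1886. Doomsday rule: the anchor day for the 1800s is Friday. For year 86: 86÷12 = 7 r 2, and 2÷4 = 0, so 7+2+0 = 9.
Friday + 9 ≡ Sunday — that's 1886's doomsday.
In April the doomsday date is Apr 4.
Apr 18 is 14 days after Apr 4; 14 mod 7 = 0, so Sunday + 0 = Sunday.
742 mod 7 = 0, so 742 days before a Sunday is Sunday − 0 = Sunday.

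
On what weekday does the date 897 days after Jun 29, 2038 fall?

Wednesday

Jun 29, 2038 is a Tuesday.
897 mod 7 = 1, so 897 days after a Tuesday is Tuesday + 1 = Wednesday.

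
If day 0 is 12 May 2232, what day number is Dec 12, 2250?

May 12, 2232 → May 12, 2233: 365 days.
May 12, 2233 → May 12, 2234: 365 days.
May 12, 2234 → May 12, 2235: 365 days.
May 12, 2235 → May 12, 2236: 366 days (Feb 29, 2236 is in that span).
May 12, 2236 → May 12, 2237: 365 days.
May 12, 2237 → May 12, 2238: 365 days.
May 12, 2238 → May 12, 2239: 365 days.
May 12, 2239 → May 12, 2240: 366 days (Feb 29, 2240 is in that span).
May 12, 2240 → May 12, 2241: 365 days.
May 12, 2241 → May 12, 2242: 365 days.
May 12, 2242 → May 12, 2243: 365 days.
May 12, 2243 → May 12, 2244: 366 days (Feb 29, 2244 is in that span).
May 12, 2244 → May 12, 2245: 365 days.
May 12, 2245 → May 12, 2246: 365 days.
May 12, 2246 → May 12, 2247: 365 days.
May 12, 2247 → May 12, 2248: 366 days (Feb 29, 2248 is in that span).
May 12, 2248 → May 12, 2249: 365 days.
May 12, 2249 → May 12, 2250: 365 days.
May 12, 2250 → Jun 12, 2250: 31 days (May has 31).
Jun 12, 2250 → Jul 12, 2250: 30 days (June has 30).
Jul 12, 2250 → Aug 12, 2250: 31 days (July has 31).
Aug 12, 2250 → Sep 12, 2250: 31 days (August has 31).
Sep 12, 2250 → Oct 12, 2250: 30 days (September has 30).
Oct 12, 2250 → Nov 12, 2250: 31 days (October has 31).
Nov 12, 2250 → Dec 12, 2250: 30 days.
Total: 6788 days.

6788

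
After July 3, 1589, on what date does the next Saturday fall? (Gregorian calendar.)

Jul 3, 1589 is a Monday.
From Monday to the next Saturday is 5 days.
Jul 3, 1589 + 5 = Jul 8, 1589.

July 8, 1589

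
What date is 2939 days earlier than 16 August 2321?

−365 (one year) → Aug 16, 2320 (2574 left).
−366 (one year; includes Feb 29, 2320) → Aug 16, 2319 (2208 left).
−365 (one year) → Aug 16, 2318 (1843 left).
−365 (one year) → Aug 16, 2317 (1478 left).
−365 (one year) → Aug 16, 2316 (1113 left).
−366 (one year; includes Feb 29, 2316) → Aug 16, 2315 (747 left).
−365 (one year) → Aug 16, 2314 (382 left).
−16 → Jul 31, 2314 (end of Jul, 31 days; 366 left).
−31 → Jun 30, 2314 (end of Jun, 30 days; 335 left).
−30 → May 31, 2314 (end of May, 31 days; 305 left).
−31 → Apr 30, 2314 (end of Apr, 30 days; 274 left).
−30 → Mar 31, 2314 (end of Mar, 31 days; 244 left).
−31 → Feb 28, 2314 (end of Feb, 28 days; 213 left).
−28 → Jan 31, 2314 (end of Jan, 31 days; 185 left).
−31 → Dec 31, 2313 (end of Dec, 31 days; 154 left).
−31 → Nov 30, 2313 (end of Nov, 30 days; 123 left).
−30 → Oct 31, 2313 (end of Oct, 31 days; 93 left).
−31 → Sep 30, 2313 (end of Sep, 30 days; 62 left).
−30 → Aug 31, 2313 (end of Aug, 31 days; 32 left).
−31 → Jul 31, 2313 (end of Jul, 31 days; 1 left).
−1 → Jul 30, 2313.

July 30, 2313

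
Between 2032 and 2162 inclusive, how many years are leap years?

32

Multiples of 4 in [2032,2162]: 33.
Of those, multiples of 100: 1 (not leap unless ÷400).
Multiples of 400: 0.
Leap years = 33 − 1 + 0 = 32.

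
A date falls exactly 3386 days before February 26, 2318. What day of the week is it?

Thursday

Feb 26, 2318 is a Tuesday.
3386 mod 7 = 5, so 3386 days before a Tuesday is Tuesday − 5 = Thursday.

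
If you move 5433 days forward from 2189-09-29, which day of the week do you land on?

Wednesday

First find the weekday of Sep 29, 2189. Doomsday rule: the anchor day for the 2100s is Sunday. For year 89: 89÷12 = 7 r 5, and 5÷4 = 1, so 7+5+1 = 13.
Sunday + 13 ≡ Saturday — that's 2189's doomsday.
In September the doomsday date is Sep 5.
Sep 29 is 24 days after Sep 5; 24 mod 7 = 3, so Saturday + 3 = Tuesday.
5433 mod 7 = 1, so 5433 days after a Tuesday is Tuesday + 1 = Wednesday.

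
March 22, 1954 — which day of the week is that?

Doomsday rule: the anchor day for the 1900s is Wednesday. For year 54: 54÷12 = 4 r 6, and 6÷4 = 1, so 4+6+1 = 11.
Wednesday + 11 ≡ Sunday — that's 1954's doomsday.
In March the doomsday date is Mar 14.
Mar 22 is 8 days after Mar 14; 8 mod 7 = 1, so Sunday + 1 = Monday.

Monday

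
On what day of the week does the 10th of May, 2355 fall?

Doomsday rule: the anchor day for the 2300s is Wednesday. For year 55: 55÷12 = 4 r 7, and 7÷4 = 1, so 4+7+1 = 12.
Wednesday + 12 ≡ Monday — that's 2355's doomsday.
In May the doomsday date is May 9.
May 10 is 1 day after May 9; 1 mod 7 = 1, so Monday + 1 = Tuesday.

Tuesday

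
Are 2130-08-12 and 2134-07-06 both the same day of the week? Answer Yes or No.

No

From Aug 12, 2130 to Jul 6, 2134 is 1424 days.
1424 mod 7 = 3, so they are different weekdays.
(Aug 12, 2130 is a Saturday; Jul 6, 2134 is a Tuesday.)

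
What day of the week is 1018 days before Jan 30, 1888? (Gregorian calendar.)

Friday

First find the weekday of Jan 30, 1888. Doomsday rule: the anchor day for the 1800s is Friday. For year 88: 88÷12 = 7 r 4, and 4÷4 = 1, so 7+4+1 = 12.
Friday + 12 ≡ Wednesday — that's 1888's doomsday.
In January the doomsday date is Jan 4 (1888 is a leap year (divisible by 4)).
Jan 30 is 26 days after Jan 4; 26 mod 7 = 5, so Wednesday + 5 = Monday.
1018 mod 7 = 3, so 1018 days before a Monday is Monday − 3 = Friday.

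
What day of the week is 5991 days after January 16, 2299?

Jan 16, 2299 is a Monday.
5991 mod 7 = 6, so 5991 days after a Monday is Monday + 6 = Sunday.

Sunday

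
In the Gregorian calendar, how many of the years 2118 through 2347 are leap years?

55

Multiples of 4 in [2118,2347]: 57.
Of those, multiples of 100: 2 (not leap unless ÷400).
Multiples of 400: 0.
Leap years = 57 − 2 + 0 = 55.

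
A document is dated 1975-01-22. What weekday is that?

Doomsday rule: the anchor day for the 1900s is Wednesday. For year 75: 75÷12 = 6 r 3, and 3÷4 = 0, so 6+3+0 = 9.
Wednesday + 9 ≡ Friday — that's 1975's doomsday.
In January the doomsday date is Jan 3 (1975 is not a leap year).
Jan 22 is 19 days after Jan 3; 19 mod 7 = 5, so Friday + 5 = Wednesday.

Wednesday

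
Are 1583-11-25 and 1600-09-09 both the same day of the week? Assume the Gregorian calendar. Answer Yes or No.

No

From Nov 25, 1583 to Sep 9, 1600 is 6133 days.
6133 mod 7 = 1, so they are different weekdays.
(Nov 25, 1583 is a Friday; Sep 9, 1600 is a Saturday.)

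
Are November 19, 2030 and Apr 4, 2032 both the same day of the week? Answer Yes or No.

No

From Nov 19, 2030 to Apr 4, 2032 is 502 days.
502 mod 7 = 5, so they are different weekdays.
(Nov 19, 2030 is a Tuesday; Apr 4, 2032 is a Sunday.)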